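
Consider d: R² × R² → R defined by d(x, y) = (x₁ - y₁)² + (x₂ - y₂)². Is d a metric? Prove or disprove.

No. The squared Euclidean distance fails the triangle inequality. Counterexample: x = (0, 0), y = (5, 2), z = (10, 4). d(x,z) = 10² + 4² = 116, but d(x,y) + d(y,z) = (5² + 2²) + (5² + 2²) = 29 + 29 = 58. Since 116 > 58, the triangle inequality is violated. (Note: √d, the ordinary Euclidean distance, IS a metric.)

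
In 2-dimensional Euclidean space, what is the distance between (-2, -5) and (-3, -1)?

√(Σ(x_i - y_i)²) = √((-2 - (-3))² + (-5 - (-1))²)
= √(1² + (-4)²) = √(1 + 16) = √17 ≈ 4.1231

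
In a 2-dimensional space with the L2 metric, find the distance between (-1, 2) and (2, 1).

(Σ|x_i - y_i|^2)^(1/2) = (|-1 - 2|^2 + |2 - 1|^2)^(1/2)
= (3^2 + 1^2)^(1/2) = (9 + 1)^(1/2) = (10)^(1/2) ≈ 3.1623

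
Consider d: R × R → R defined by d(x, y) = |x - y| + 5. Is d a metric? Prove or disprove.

No. d fails identity of indiscernibles (specifically d(x,x) = 0): d(5, 5) = |5 - 5| + 5 = 0 + 5 = 5 ≠ 0.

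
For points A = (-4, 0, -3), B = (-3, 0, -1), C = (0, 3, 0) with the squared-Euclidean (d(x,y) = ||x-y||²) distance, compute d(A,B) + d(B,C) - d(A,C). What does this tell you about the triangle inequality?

d(A,B) = 1² + 0² + 2² = 5, d(B,C) = 3² + 3² + 1² = 19, d(A,C) = 4² + 3² + 3² = 34.
d(A,B) + d(B,C) - d(A,C) = 5 + 19 - 34 = 24 - 34 = -10. This is < 0, so the triangle inequality FAILS for these points (squared-Euclidean is not a metric).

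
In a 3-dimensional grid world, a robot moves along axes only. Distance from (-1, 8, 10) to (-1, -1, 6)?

Σ|x_i - y_i| = |-1 - (-1)| + |8 - (-1)| + |10 - 6| = 0 + 9 + 4 = 13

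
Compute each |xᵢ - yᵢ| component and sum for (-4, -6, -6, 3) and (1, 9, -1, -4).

Σ|x_i - y_i| = |-4 - 1| + |-6 - 9| + |-6 - (-1)| + |3 - (-4)| = 5 + 15 + 5 + 7 = 32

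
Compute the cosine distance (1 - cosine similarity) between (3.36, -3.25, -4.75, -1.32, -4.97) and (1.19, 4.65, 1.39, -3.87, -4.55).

With u = (3.36, -3.25, -4.75, -1.32, -4.97), v = (1.19, 4.65, 1.39, -3.87, -4.55):
u·v = 3.36·1.19 + (-3.25)·4.65 + (-4.75)·1.39 + (-1.32)·(-3.87) + (-4.97)·(-4.55) = 3.9984 + (-15.1125) + (-6.6025) + 5.1084 + 22.6135 = 10.0053.
|u| = √(3.36² + (-3.25)² + (-4.75)² + (-1.32)² + (-4.97)²) = √(11.2896 + 10.5625 + 22.5625 + 1.7424 + 24.7009) = √70.8579, |v| = √(1.19² + 4.65² + 1.39² + (-3.87)² + (-4.55)²) = √(1.4161 + 21.6225 + 1.9321 + 14.9769 + 20.7025) = √60.6501.
cos θ = (u·v)/(|u||v|) = 10.0053/(√70.8579·√60.6501) ≈ 0.1526
Cosine distance = 1 - cos θ ≈ 1 - 0.1526 = 0.8474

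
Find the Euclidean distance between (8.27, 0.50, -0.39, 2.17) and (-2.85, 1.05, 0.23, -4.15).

√(Σ(x_i - y_i)²) = √((8.27 - (-2.85))² + (0.5 - 1.05)² + (-0.39 - 0.23)² + (2.17 - (-4.15))²)
= √(11.12² + (-0.55)² + (-0.62)² + 6.32²) = √(123.6544 + 0.3025 + 0.3844 + 39.9424) = √164.2837 ≈ 12.8173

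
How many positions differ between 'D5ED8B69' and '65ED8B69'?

Differing positions: 1. Hamming distance = 1.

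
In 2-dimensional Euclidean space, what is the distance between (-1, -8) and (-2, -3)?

√(Σ(x_i - y_i)²) = √((-1 - (-2))² + (-8 - (-3))²)
= √(1² + (-5)²) = √(1 + 25) = √26 ≈ 5.099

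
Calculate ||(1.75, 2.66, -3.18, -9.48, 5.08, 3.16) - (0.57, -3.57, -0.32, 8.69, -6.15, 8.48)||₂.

√(Σ(x_i - y_i)²) = √((1.75 - 0.57)² + (2.66 - (-3.57))² + (-3.18 - (-0.32))² + (-9.48 - 8.69)² + (5.08 - (-6.15))² + (3.16 - 8.48)²)
= √(1.18² + 6.23² + (-2.86)² + (-18.17)² + 11.23² + (-5.32)²) = √(1.3924 + 38.8129 + 8.1796 + 330.1489 + 126.1129 + 28.3024) = √532.9491 ≈ 23.0857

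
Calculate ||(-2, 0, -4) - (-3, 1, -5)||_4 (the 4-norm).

(Σ|x_i - y_i|^4)^(1/4) = (|-2 - (-3)|^4 + |0 - 1|^4 + |-4 - (-5)|^4)^(1/4)
= (1^4 + 1^4 + 1^4)^(1/4) = (1 + 1 + 1)^(1/4) = (3)^(1/4) ≈ 1.3161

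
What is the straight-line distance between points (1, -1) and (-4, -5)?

√(Σ(x_i - y_i)²) = √((1 - (-4))² + (-1 - (-5))²)
= √(5² + 4²) = √(25 + 16) = √41 ≈ 6.4031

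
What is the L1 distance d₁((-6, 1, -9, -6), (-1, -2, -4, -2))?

Σ|x_i - y_i| = |-6 - (-1)| + |1 - (-2)| + |-9 - (-4)| + |-6 - (-2)| = 5 + 3 + 5 + 4 = 17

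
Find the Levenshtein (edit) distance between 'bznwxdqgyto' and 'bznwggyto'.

Let D[i][j] be the edit distance between the first i characters of 'bznwxdqgyto' and the first j characters of 'bznwggyto', with D[i][0] = i, D[0][j] = j, and D[i][j] = D[i-1][j-1] if the characters match, else 1 + min(D[i-1][j], D[i][j-1], D[i-1][j-1]). Filling the table (rows: prefixes of 'bznwxdqgyto', columns: prefixes of 'bznwggyto'):
     ε  b  z  n  w  g  g  y  t  o
  ε  0  1  2  3  4  5  6  7  8  9
  b  1  0  1  2  3  4  5  6  7  8
  z  2  1  0  1  2  3  4  5  6  7
  n  3  2  1  0  1  2  3  4  5  6
  w  4  3  2  1  0  1  2  3  4  5
  x  5  4  3  2  1  1  2  3  4  5
  d  6  5  4  3  2  2  2  3  4  5
  q  7  6  5  4  3  3  3  3  4  5
  g  8  7  6  5  4  3  3  4  4  5
  y  9  8  7  6  5  4  4  3  4  5
  t 10  9  8  7  6  5  5  4  3  4
  o 11 10  9  8  7  6  6  5  4  3
The bottom-right entry gives D[11][9] = 3, so no sequence of fewer than 3 edits works. Backtracking through the table gives one optimal edit sequence (3 edits):
  bznwxdqgyto → bznwdqgyto (del x @5)
  bznwdqgyto → bznwqgyto (del d @5)
  bznwqgyto → bznwggyto (sub q→g @5)
Edit distance = 3.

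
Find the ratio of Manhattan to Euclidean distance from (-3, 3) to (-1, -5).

L1 = |-3 - (-1)| + |3 - (-5)| = 2 + 8 = 10
L2 = √(2² + 8²) = √68 ≈ 8.2462
L1 ≥ L2 always (equality iff movement is along one axis); L1 > L2 here.
Ratio L1/L2 = 10/√68 ≈ 1.2127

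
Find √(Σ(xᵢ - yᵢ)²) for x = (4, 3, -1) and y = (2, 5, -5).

√(Σ(x_i - y_i)²) = √((4 - 2)² + (3 - 5)² + (-1 - (-5))²)
= √(2² + (-2)² + 4²) = √(4 + 4 + 16) = √24 ≈ 4.899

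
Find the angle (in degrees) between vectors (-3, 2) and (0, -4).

With u = (-3, 2), v = (0, -4):
u·v = (-3)·0 + 2·(-4) = 0 + (-8) = -8.
|u| = √((-3)² + 2²) = √13, |v| = √(0² + (-4)²) = √16, so |u||v| = √(13·16) = √208.
cos θ = (u·v)/(|u||v|) = -8/√208 ≈ -0.5547
θ = arccos(-0.5547) ≈ 123.69°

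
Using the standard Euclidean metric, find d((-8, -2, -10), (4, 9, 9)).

√(Σ(x_i - y_i)²) = √((-8 - 4)² + (-2 - 9)² + (-10 - 9)²)
= √((-12)² + (-11)² + (-19)²) = √(144 + 121 + 361) = √626 ≈ 25.02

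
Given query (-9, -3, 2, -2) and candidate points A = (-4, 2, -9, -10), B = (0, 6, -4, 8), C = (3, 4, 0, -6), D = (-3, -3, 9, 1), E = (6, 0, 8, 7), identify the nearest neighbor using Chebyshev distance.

Distances: d(A) = 11, d(B) = 10, d(C) = 12, d(D) = 7, d(E) = 15. Nearest: D = (-3, -3, 9, 1) with distance 7.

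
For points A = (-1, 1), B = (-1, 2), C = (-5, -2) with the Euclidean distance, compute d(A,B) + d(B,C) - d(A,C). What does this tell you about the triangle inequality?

d(A,B) = √(0² + 1²) = √1 = 1, d(B,C) = √(4² + 4²) = √32 ≈ 5.6569, d(A,C) = √(4² + 3²) = √25 = 5.
d(A,B) + d(B,C) - d(A,C) = 1 + 5.6569 - 5 = 6.6569 - 5 = 1.6569 (to 4 decimal places). This is ≥ 0, so the triangle inequality holds for these points.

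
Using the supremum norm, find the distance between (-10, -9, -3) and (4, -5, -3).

max(|x_i - y_i|) = max(|-10 - 4|, |-9 - (-5)|, |-3 - (-3)|) = max(14, 4, 0) = 14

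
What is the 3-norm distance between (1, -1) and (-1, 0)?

(Σ|x_i - y_i|^3)^(1/3) = (|1 - (-1)|^3 + |-1 - 0|^3)^(1/3)
= (2^3 + 1^3)^(1/3) = (8 + 1)^(1/3) = (9)^(1/3) ≈ 2.0801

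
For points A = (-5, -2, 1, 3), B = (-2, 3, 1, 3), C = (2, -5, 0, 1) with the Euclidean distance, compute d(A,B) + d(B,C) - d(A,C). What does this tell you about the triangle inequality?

d(A,B) = √(3² + 5² + 0² + 0²) = √34 ≈ 5.831, d(B,C) = √(4² + 8² + 1² + 2²) = √85 ≈ 9.2195, d(A,C) = √(7² + 3² + 1² + 2²) = √63 ≈ 7.9373.
d(A,B) + d(B,C) - d(A,C) = 5.831 + 9.2195 - 7.9373 = 15.0505 - 7.9373 = 7.1132 (to 4 decimal places). This is ≥ 0, so the triangle inequality holds for these points.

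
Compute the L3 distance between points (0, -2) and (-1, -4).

(Σ|x_i - y_i|^3)^(1/3) = (|0 - (-1)|^3 + |-2 - (-4)|^3)^(1/3)
= (1^3 + 2^3)^(1/3) = (1 + 8)^(1/3) = (9)^(1/3) ≈ 2.0801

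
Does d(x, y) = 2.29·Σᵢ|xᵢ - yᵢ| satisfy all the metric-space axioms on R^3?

Yes. The L1 (Manhattan) norm induces a metric on R^3, and multiplying a metric by a positive constant 2.29 > 0 preserves all four axioms: non-negativity (2.29·||x-y|| ≥ 0), identity (2.29·||x-y|| = 0 ⟺ ||x-y|| = 0 ⟺ x = y), symmetry (||x-y|| = ||y-x||), and the triangle inequality (2.29·||x-z|| ≤ 2.29·||x-y|| + 2.29·||y-z||). So d is a metric.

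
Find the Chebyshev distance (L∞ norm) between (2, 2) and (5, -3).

max(|x_i - y_i|) = max(|2 - 5|, |2 - (-3)|) = max(3, 5) = 5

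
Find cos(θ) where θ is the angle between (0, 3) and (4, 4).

With u = (0, 3), v = (4, 4):
u·v = 0·4 + 3·4 = 0 + 12 = 12.
|u| = √(0² + 3²) = √9, |v| = √(4² + 4²) = √32, so |u||v| = √(9·32) = √288.
cos θ = (u·v)/(|u||v|) = 12/√288 ≈ 0.7071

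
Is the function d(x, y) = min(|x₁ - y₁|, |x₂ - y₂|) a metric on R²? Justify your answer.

No. d fails identity of indiscernibles: take x = (2, 0) and y = (2, 6). Then d(x,y) = min(|2 - 2|, |0 - 6|) = min(0, 6) = 0, yet x ≠ y.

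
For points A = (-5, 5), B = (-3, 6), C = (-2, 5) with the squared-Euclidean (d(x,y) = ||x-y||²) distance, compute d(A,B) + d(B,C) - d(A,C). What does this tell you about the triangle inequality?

d(A,B) = 2² + 1² = 5, d(B,C) = 1² + 1² = 2, d(A,C) = 3² + 0² = 9.
d(A,B) + d(B,C) - d(A,C) = 5 + 2 - 9 = 7 - 9 = -2. This is < 0, so the triangle inequality FAILS for these points (squared-Euclidean is not a metric).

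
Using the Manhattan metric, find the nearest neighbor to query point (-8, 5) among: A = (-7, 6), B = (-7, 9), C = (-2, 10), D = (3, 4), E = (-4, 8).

Distances: d(A) = 2, d(B) = 5, d(C) = 11, d(D) = 12, d(E) = 7. Nearest: A = (-7, 6) with distance 2.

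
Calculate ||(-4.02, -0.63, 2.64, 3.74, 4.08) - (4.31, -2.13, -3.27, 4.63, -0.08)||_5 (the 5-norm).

(Σ|x_i - y_i|^5)^(1/5) = (|-4.02 - 4.31|^5 + |-0.63 - (-2.13)|^5 + |2.64 - (-3.27)|^5 + |3.74 - 4.63|^5 + |4.08 - (-0.08)|^5)^(1/5)
= (8.33^5 + 1.5^5 + 5.91^5 + 0.89^5 + 4.16^5)^(1/5) ≈ (40107.446 + 7.5938 + 7210.0355 + 0.5584 + 1245.8526)^(1/5) = (48571.4863)^(1/5) ≈ 8.6552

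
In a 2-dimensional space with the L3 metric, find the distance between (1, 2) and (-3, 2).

(Σ|x_i - y_i|^3)^(1/3) = (|1 - (-3)|^3 + |2 - 2|^3)^(1/3)
= (4^3 + 0^3)^(1/3) = (64 + 0)^(1/3) = (64)^(1/3) = 4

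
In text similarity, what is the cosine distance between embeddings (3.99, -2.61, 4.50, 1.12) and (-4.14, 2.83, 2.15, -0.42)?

With u = (3.99, -2.61, 4.50, 1.12), v = (-4.14, 2.83, 2.15, -0.42):
u·v = 3.99·(-4.14) + (-2.61)·2.83 + 4.5·2.15 + 1.12·(-0.42) = (-16.5186) + (-7.3863) + 9.675 + (-0.4704) = -14.7003.
|u| = √(3.99² + (-2.61)² + 4.5² + 1.12²) = √(15.9201 + 6.8121 + 20.25 + 1.2544) = √44.2366, |v| = √((-4.14)² + 2.83² + 2.15² + (-0.42)²) = √(17.1396 + 8.0089 + 4.6225 + 0.1764) = √29.9474.
cos θ = (u·v)/(|u||v|) = -14.7003/(√44.2366·√29.9474) ≈ -0.4039
Cosine distance = 1 - cos θ ≈ 1 - (-0.4039) = 1.4039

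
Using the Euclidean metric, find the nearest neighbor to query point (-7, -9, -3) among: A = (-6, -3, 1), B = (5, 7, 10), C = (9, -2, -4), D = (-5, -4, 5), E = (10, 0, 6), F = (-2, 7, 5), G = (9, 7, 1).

Distances: d(A) ≈ 7.2801, d(B) ≈ 23.8537, d(C) ≈ 17.4929, d(D) ≈ 9.6437, d(E) ≈ 21.2368, d(F) ≈ 18.5742, d(G) ≈ 22.9783. Nearest: A = (-6, -3, 1) with distance 7.2801.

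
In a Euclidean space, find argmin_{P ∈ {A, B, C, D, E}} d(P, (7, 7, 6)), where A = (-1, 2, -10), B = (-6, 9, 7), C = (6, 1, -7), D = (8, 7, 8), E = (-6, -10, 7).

Distances: d(A) ≈ 18.5742, d(B) ≈ 13.1909, d(C) ≈ 14.3527, d(D) ≈ 2.2361, d(E) ≈ 21.4243. Nearest: D = (8, 7, 8) with distance 2.2361.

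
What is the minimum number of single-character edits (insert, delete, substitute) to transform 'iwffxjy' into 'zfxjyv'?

Let D[i][j] be the edit distance between the first i characters of 'iwffxjy' and the first j characters of 'zfxjyv', with D[i][0] = i, D[0][j] = j, and D[i][j] = D[i-1][j-1] if the characters match, else 1 + min(D[i-1][j], D[i][j-1], D[i-1][j-1]). Filling the table (rows: prefixes of 'iwffxjy', columns: prefixes of 'zfxjyv'):
     ε  z  f  x  j  y  v
  ε  0  1  2  3  4  5  6
  i  1  1  2  3  4  5  6
  w  2  2  2  3  4  5  6
  f  3  3  2  3  4  5  6
  f  4  4  3  3  4  5  6
  x  5  5  4  3  4  5  6
  j  6  6  5  4  3  4  5
  y  7  7  6  5  4  3  4
The bottom-right entry gives D[7][6] = 4, so no sequence of fewer than 4 edits works. Backtracking through the table gives one optimal edit sequence (4 edits):
  iwffxjy → wffxjy (del i @1)
  wffxjy → ffxjy (del w @1)
  ffxjy → zfxjy (sub f→z @1)
  zfxjy → zfxjyv (ins v @6)
Edit distance = 4.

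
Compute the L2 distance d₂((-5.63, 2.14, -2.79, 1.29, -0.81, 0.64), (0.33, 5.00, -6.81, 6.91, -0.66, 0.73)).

√(Σ(x_i - y_i)²) = √((-5.63 - 0.33)² + (2.14 - 5)² + (-2.79 - (-6.81))² + (1.29 - 6.91)² + (-0.81 - (-0.66))² + (0.64 - 0.73)²)
= √((-5.96)² + (-2.86)² + 4.02² + (-5.62)² + (-0.15)² + (-0.09)²) = √(35.5216 + 8.1796 + 16.1604 + 31.5844 + 0.0225 + 0.0081) = √91.4766 ≈ 9.5643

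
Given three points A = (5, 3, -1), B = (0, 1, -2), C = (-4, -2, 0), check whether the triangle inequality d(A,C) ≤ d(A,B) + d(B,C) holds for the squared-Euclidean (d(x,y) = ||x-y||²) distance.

d(A,B) = 5² + 2² + 1² = 30, d(B,C) = 4² + 3² + 2² = 29, d(A,C) = 9² + 5² + 1² = 107.
d(A,C) = 107 > 30 + 29 = 59. Triangle inequality is VIOLATED. (Squared-Euclidean is not a metric — this is a counterexample.)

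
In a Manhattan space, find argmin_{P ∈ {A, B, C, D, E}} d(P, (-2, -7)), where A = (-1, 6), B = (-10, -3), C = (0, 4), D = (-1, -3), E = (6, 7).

Distances: d(A) = 14, d(B) = 12, d(C) = 13, d(D) = 5, d(E) = 22. Nearest: D = (-1, -3) with distance 5.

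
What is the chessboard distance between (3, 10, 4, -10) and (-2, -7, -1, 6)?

max(|x_i - y_i|) = max(|3 - (-2)|, |10 - (-7)|, |4 - (-1)|, |-10 - 6|) = max(5, 17, 5, 16) = 17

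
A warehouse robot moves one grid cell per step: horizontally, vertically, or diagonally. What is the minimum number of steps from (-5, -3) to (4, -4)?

max(|x_i - y_i|) = max(|-5 - 4|, |-3 - (-4)|) = max(9, 1) = 9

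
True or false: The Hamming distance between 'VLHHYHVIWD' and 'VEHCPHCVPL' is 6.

Differing positions: 2, 4, 5, 7, 8, 9, 10. Hamming distance = 7, so the claim that d_H = 6 is false.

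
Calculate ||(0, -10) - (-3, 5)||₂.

√(Σ(x_i - y_i)²) = √((0 - (-3))² + (-10 - 5)²)
= √(3² + (-15)²) = √(9 + 225) = √234 ≈ 15.2971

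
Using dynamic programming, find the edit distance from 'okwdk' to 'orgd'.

Let D[i][j] be the edit distance between the first i characters of 'okwdk' and the first j characters of 'orgd', with D[i][0] = i, D[0][j] = j, and D[i][j] = D[i-1][j-1] if the characters match, else 1 + min(D[i-1][j], D[i][j-1], D[i-1][j-1]). Filling the table (rows: prefixes of 'okwdk', columns: prefixes of 'orgd'):
     ε  o  r  g  d
  ε  0  1  2  3  4
  o  1  0  1  2  3
  k  2  1  1  2  3
  w  3  2  2  2  3
  d  4  3  3  3  2
  k  5  4  4  4  3
The bottom-right entry gives D[5][4] = 3, so no sequence of fewer than 3 edits works. Backtracking through the table gives one optimal edit sequence (3 edits):
  okwdk → orwdk (sub k→r @2)
  orwdk → orgdk (sub w→g @3)
  orgdk → orgd (del k @5)
Edit distance = 3.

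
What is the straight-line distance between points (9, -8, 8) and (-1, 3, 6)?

√(Σ(x_i - y_i)²) = √((9 - (-1))² + (-8 - 3)² + (8 - 6)²)
= √(10² + (-11)² + 2²) = √(100 + 121 + 4) = √225 = 15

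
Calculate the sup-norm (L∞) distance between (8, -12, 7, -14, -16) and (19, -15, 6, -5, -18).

max(|x_i - y_i|) = max(|8 - 19|, |-12 - (-15)|, |7 - 6|, |-14 - (-5)|, |-16 - (-18)|) = max(11, 3, 1, 9, 2) = 11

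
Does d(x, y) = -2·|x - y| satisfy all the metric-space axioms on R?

No. With c = -2 < 0, d fails non-negativity: d(5, 9) = -2·|5 - 9| = -2·4 = -8 < 0.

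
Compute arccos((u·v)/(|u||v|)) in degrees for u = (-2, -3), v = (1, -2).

With u = (-2, -3), v = (1, -2):
u·v = (-2)·1 + (-3)·(-2) = (-2) + 6 = 4.
|u| = √((-2)² + (-3)²) = √13, |v| = √(1² + (-2)²) = √5, so |u||v| = √(13·5) = √65.
cos θ = (u·v)/(|u||v|) = 4/√65 ≈ 0.496139
θ = arccos(0.496139) ≈ 60.26°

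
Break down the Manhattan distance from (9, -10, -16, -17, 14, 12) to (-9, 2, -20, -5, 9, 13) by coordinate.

Σ|x_i - y_i| = |9 - (-9)| + |-10 - 2| + |-16 - (-20)| + |-17 - (-5)| + |14 - 9| + |12 - 13| = 18 + 12 + 4 + 12 + 5 + 1 = 52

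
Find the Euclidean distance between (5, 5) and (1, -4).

√(Σ(x_i - y_i)²) = √((5 - 1)² + (5 - (-4))²)
= √(4² + 9²) = √(16 + 81) = √97 ≈ 9.8489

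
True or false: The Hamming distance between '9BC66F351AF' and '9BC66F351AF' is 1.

Differing positions: none. Hamming distance = 0, so the claim that d_H = 1 is false.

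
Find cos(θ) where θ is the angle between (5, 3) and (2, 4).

With u = (5, 3), v = (2, 4):
u·v = 5·2 + 3·4 = 10 + 12 = 22.
|u| = √(5² + 3²) = √34, |v| = √(2² + 4²) = √20, so |u||v| = √(34·20) = √680.
cos θ = (u·v)/(|u||v|) = 22/√680 ≈ 0.8437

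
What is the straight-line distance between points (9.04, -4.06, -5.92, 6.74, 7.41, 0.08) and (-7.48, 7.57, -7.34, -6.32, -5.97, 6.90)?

√(Σ(x_i - y_i)²) = √((9.04 - (-7.48))² + (-4.06 - 7.57)² + (-5.92 - (-7.34))² + (6.74 - (-6.32))² + (7.41 - (-5.97))² + (0.08 - 6.9)²)
= √(16.52² + (-11.63)² + 1.42² + 13.06² + 13.38² + (-6.82)²) = √(272.9104 + 135.2569 + 2.0164 + 170.5636 + 179.0244 + 46.5124) = √806.2841 ≈ 28.3951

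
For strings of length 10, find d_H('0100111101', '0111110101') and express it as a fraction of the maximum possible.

Differing positions: 3, 4, 7. Hamming distance = 3. The maximum possible Hamming distance for length-10 strings is 10, so d_H/10 = 3/10 = 0.3.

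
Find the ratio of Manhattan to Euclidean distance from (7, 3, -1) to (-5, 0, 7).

L1 = |7 - (-5)| + |3 - 0| + |-1 - 7| = 12 + 3 + 8 = 23
L2 = √(12² + 3² + 8²) = √217 ≈ 14.7309
L1 ≥ L2 always (equality iff movement is along one axis); L1 > L2 here.
Ratio L1/L2 = 23/√217 ≈ 1.5613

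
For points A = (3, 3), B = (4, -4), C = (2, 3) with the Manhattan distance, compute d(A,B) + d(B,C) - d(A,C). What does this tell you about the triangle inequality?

d(A,B) = 1 + 7 = 8, d(B,C) = 2 + 7 = 9, d(A,C) = 1 + 0 = 1.
d(A,B) + d(B,C) - d(A,C) = 8 + 9 - 1 = 17 - 1 = 16. This is ≥ 0, so the triangle inequality holds for these points.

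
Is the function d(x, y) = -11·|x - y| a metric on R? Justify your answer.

No. With c = -11 < 0, d fails non-negativity: d(3, 10) = -11·|3 - 10| = -11·7 = -77 < 0.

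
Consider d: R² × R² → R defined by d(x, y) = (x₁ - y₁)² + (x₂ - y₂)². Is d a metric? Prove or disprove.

No. The squared Euclidean distance fails the triangle inequality. Counterexample: x = (0, 0), y = (4, 1), z = (8, 2). d(x,z) = 8² + 2² = 68, but d(x,y) + d(y,z) = (4² + 1²) + (4² + 1²) = 17 + 17 = 34. Since 68 > 34, the triangle inequality is violated. (Note: √d, the ordinary Euclidean distance, IS a metric.)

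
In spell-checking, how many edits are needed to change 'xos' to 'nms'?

Let D[i][j] be the edit distance between the first i characters of 'xos' and the first j characters of 'nms', with D[i][0] = i, D[0][j] = j, and D[i][j] = D[i-1][j-1] if the characters match, else 1 + min(D[i-1][j], D[i][j-1], D[i-1][j-1]). Filling the table (rows: prefixes of 'xos', columns: prefixes of 'nms'):
     ε  n  m  s
  ε  0  1  2  3
  x  1  1  2  3
  o  2  2  2  3
  s  3  3  3  2
The bottom-right entry gives D[3][3] = 2, so no sequence of fewer than 2 edits works. Backtracking through the table gives one optimal edit sequence (2 edits):
  xos → nos (sub x→n @1)
  nos → nms (sub o→m @2)
Edit distance = 2.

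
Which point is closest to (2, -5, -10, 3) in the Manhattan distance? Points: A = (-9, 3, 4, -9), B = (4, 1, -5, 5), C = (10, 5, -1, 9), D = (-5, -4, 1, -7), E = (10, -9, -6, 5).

Distances: d(A) = 45, d(B) = 15, d(C) = 33, d(D) = 29, d(E) = 18. Nearest: B = (4, 1, -5, 5) with distance 15.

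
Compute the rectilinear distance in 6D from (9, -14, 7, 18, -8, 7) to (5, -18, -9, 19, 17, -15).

Σ|x_i - y_i| = |9 - 5| + |-14 - (-18)| + |7 - (-9)| + |18 - 19| + |-8 - 17| + |7 - (-15)| = 4 + 4 + 16 + 1 + 25 + 22 = 72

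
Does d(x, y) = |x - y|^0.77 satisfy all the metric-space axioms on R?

Yes. With 0 < p = 0.77 ≤ 1, d(x,y) = |x-y|^0.77 is a metric on R. Non-negativity and symmetry are immediate; |x-y|^0.77 = 0 ⟺ |x-y| = 0 ⟺ x = y. For the triangle inequality, the function t ↦ t^0.77 is subadditive on [0,∞) when p ≤ 1, so |x-z|^0.77 ≤ (|x-y| + |y-z|)^0.77 ≤ |x-y|^0.77 + |y-z|^0.77.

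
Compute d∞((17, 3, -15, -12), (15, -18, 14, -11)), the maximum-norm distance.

max(|x_i - y_i|) = max(|17 - 15|, |3 - (-18)|, |-15 - 14|, |-12 - (-11)|) = max(2, 21, 29, 1) = 29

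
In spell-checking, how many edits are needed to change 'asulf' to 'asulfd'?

Let D[i][j] be the edit distance between the first i characters of 'asulf' and the first j characters of 'asulfd', with D[i][0] = i, D[0][j] = j, and D[i][j] = D[i-1][j-1] if the characters match, else 1 + min(D[i-1][j], D[i][j-1], D[i-1][j-1]). Filling the table (rows: prefixes of 'asulf', columns: prefixes of 'asulfd'):
     ε  a  s  u  l  f  d
  ε  0  1  2  3  4  5  6
  a  1  0  1  2  3  4  5
  s  2  1  0  1  2  3  4
  u  3  2  1  0  1  2  3
  l  4  3  2  1  0  1  2
  f  5  4  3  2  1  0  1
The bottom-right entry gives D[5][6] = 1, so no sequence of fewer than 1 edit works. Backtracking through the table gives one optimal edit sequence (1 edit):
  asulf → asulfd (ins d @6)
Edit distance = 1.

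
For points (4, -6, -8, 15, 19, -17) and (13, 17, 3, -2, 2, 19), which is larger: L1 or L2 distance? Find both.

L1 = |4 - 13| + |-6 - 17| + |-8 - 3| + |15 - (-2)| + |19 - 2| + |-17 - 19| = 9 + 23 + 11 + 17 + 17 + 36 = 113
L2 = √(9² + 23² + 11² + 17² + 17² + 36²) = √2605 ≈ 51.0392
L1 ≥ L2 always (equality iff movement is along one axis); L1 > L2 here.
Ratio L1/L2 = 113/√2605 ≈ 2.214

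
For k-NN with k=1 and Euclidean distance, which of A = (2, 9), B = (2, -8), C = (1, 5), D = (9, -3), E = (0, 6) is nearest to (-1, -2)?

Distances: d(A) ≈ 11.4018, d(B) ≈ 6.7082, d(C) ≈ 7.2801, d(D) ≈ 10.0499, d(E) ≈ 8.0623. Nearest: B = (2, -8) with distance 6.7082.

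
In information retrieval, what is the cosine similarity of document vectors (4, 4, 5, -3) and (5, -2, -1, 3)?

With u = (4, 4, 5, -3), v = (5, -2, -1, 3):
u·v = 4·5 + 4·(-2) + 5·(-1) + (-3)·3 = 20 + (-8) + (-5) + (-9) = -2.
|u| = √(4² + 4² + 5² + (-3)²) = √66, |v| = √(5² + (-2)² + (-1)² + 3²) = √39, so |u||v| = √(66·39) = √2574.
cos θ = (u·v)/(|u||v|) = -2/√2574 ≈ -0.0394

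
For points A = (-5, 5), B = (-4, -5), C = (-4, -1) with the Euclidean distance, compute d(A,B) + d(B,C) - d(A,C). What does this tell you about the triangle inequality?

d(A,B) = √(1² + 10²) = √101 ≈ 10.0499, d(B,C) = √(0² + 4²) = √16 = 4, d(A,C) = √(1² + 6²) = √37 ≈ 6.0828.
d(A,B) + d(B,C) - d(A,C) = 10.0499 + 4 - 6.0828 = 14.0499 - 6.0828 = 7.9671 (to 4 decimal places). This is ≥ 0, so the triangle inequality holds for these points.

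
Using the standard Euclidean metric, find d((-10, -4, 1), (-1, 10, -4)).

√(Σ(x_i - y_i)²) = √((-10 - (-1))² + (-4 - 10)² + (1 - (-4))²)
= √((-9)² + (-14)² + 5²) = √(81 + 196 + 25) = √302 ≈ 17.3781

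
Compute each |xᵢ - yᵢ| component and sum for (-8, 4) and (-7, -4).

Σ|x_i - y_i| = |-8 - (-7)| + |4 - (-4)| = 1 + 8 = 9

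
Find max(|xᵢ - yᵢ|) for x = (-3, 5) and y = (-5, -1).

max(|x_i - y_i|) = max(|-3 - (-5)|, |5 - (-1)|) = max(2, 6) = 6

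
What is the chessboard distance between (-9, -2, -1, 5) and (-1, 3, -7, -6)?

max(|x_i - y_i|) = max(|-9 - (-1)|, |-2 - 3|, |-1 - (-7)|, |5 - (-6)|) = max(8, 5, 6, 11) = 11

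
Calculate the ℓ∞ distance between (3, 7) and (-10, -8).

max(|x_i - y_i|) = max(|3 - (-10)|, |7 - (-8)|) = max(13, 15) = 15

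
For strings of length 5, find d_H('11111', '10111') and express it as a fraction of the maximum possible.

Differing positions: 2. Hamming distance = 1. The maximum possible Hamming distance for length-5 strings is 5, so d_H/5 = 1/5 = 0.2.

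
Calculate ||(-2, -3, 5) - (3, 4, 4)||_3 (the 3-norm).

(Σ|x_i - y_i|^3)^(1/3) = (|-2 - 3|^3 + |-3 - 4|^3 + |5 - 4|^3)^(1/3)
= (5^3 + 7^3 + 1^3)^(1/3) = (125 + 343 + 1)^(1/3) = (469)^(1/3) ≈ 7.7695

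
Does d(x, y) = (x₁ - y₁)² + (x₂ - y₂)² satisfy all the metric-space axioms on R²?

No. The squared Euclidean distance fails the triangle inequality. Counterexample: x = (0, 0), y = (1, 4), z = (2, 8). d(x,z) = 2² + 8² = 68, but d(x,y) + d(y,z) = (1² + 4²) + (1² + 4²) = 17 + 17 = 34. Since 68 > 34, the triangle inequality is violated. (Note: √d, the ordinary Euclidean distance, IS a metric.)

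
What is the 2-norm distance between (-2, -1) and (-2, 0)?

(Σ|x_i - y_i|^2)^(1/2) = (|-2 - (-2)|^2 + |-1 - 0|^2)^(1/2)
= (0^2 + 1^2)^(1/2) = (0 + 1)^(1/2) = (1)^(1/2) = 1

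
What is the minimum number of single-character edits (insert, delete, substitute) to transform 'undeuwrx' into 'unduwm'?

Let D[i][j] be the edit distance between the first i characters of 'undeuwrx' and the first j characters of 'unduwm', with D[i][0] = i, D[0][j] = j, and D[i][j] = D[i-1][j-1] if the characters match, else 1 + min(D[i-1][j], D[i][j-1], D[i-1][j-1]). Filling the table (rows: prefixes of 'undeuwrx', columns: prefixes of 'unduwm'):
     ε  u  n  d  u  w  m
  ε  0  1  2  3  4  5  6
  u  1  0  1  2  3  4  5
  n  2  1  0  1  2  3  4
  d  3  2  1  0  1  2  3
  e  4  3  2  1  1  2  3
  u  5  4  3  2  1  2  3
  w  6  5  4  3  2  1  2
  r  7  6  5  4  3  2  2
  x  8  7  6  5  4  3  3
The bottom-right entry gives D[8][6] = 3, so no sequence of fewer than 3 edits works. Backtracking through the table gives one optimal edit sequence (3 edits):
  undeuwrx → unduwrx (del e @4)
  unduwrx → unduwx (del r @6)
  unduwx → unduwm (sub x→m @6)
Edit distance = 3.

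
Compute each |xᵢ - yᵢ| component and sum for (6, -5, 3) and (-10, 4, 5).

Σ|x_i - y_i| = |6 - (-10)| + |-5 - 4| + |3 - 5| = 16 + 9 + 2 = 27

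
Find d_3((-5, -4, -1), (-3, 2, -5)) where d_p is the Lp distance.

(Σ|x_i - y_i|^3)^(1/3) = (|-5 - (-3)|^3 + |-4 - 2|^3 + |-1 - (-5)|^3)^(1/3)
= (2^3 + 6^3 + 4^3)^(1/3) = (8 + 216 + 64)^(1/3) = (288)^(1/3) ≈ 6.6039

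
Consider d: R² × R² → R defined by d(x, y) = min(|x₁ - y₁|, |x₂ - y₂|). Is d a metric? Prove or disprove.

No. d fails identity of indiscernibles: take x = (-3, 0) and y = (-3, 8). Then d(x,y) = min(|-3 - (-3)|, |0 - 8|) = min(0, 8) = 0, yet x ≠ y.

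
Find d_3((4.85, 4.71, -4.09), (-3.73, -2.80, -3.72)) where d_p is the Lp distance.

(Σ|x_i - y_i|^3)^(1/3) = (|4.85 - (-3.73)|^3 + |4.71 - (-2.8)|^3 + |-4.09 - (-3.72)|^3)^(1/3)
= (8.58^3 + 7.51^3 + 0.37^3)^(1/3) ≈ (631.6287 + 423.5648 + 0.0507)^(1/3) = (1055.2442)^(1/3) ≈ 10.1809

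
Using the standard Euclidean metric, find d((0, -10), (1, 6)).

√(Σ(x_i - y_i)²) = √((0 - 1)² + (-10 - 6)²)
= √((-1)² + (-16)²) = √(1 + 256) = √257 ≈ 16.0312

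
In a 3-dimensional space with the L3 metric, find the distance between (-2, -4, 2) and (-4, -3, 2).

(Σ|x_i - y_i|^3)^(1/3) = (|-2 - (-4)|^3 + |-4 - (-3)|^3 + |2 - 2|^3)^(1/3)
= (2^3 + 1^3 + 0^3)^(1/3) = (8 + 1 + 0)^(1/3) = (9)^(1/3) ≈ 2.0801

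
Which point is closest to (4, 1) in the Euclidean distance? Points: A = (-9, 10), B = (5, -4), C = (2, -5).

Distances: d(A) ≈ 15.8114, d(B) ≈ 5.099, d(C) ≈ 6.3246. Nearest: B = (5, -4) with distance 5.099.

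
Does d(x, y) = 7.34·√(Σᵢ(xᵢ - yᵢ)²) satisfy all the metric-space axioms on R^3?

Yes. The L2 (Euclidean) norm induces a metric on R^3, and multiplying a metric by a positive constant 7.34 > 0 preserves all four axioms: non-negativity (7.34·||x-y|| ≥ 0), identity (7.34·||x-y|| = 0 ⟺ ||x-y|| = 0 ⟺ x = y), symmetry (||x-y|| = ||y-x||), and the triangle inequality (7.34·||x-z|| ≤ 7.34·||x-y|| + 7.34·||y-z||). So d is a metric.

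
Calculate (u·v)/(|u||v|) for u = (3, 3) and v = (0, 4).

With u = (3, 3), v = (0, 4):
u·v = 3·0 + 3·4 = 0 + 12 = 12.
|u| = √(3² + 3²) = √18, |v| = √(0² + 4²) = √16, so |u||v| = √(18·16) = √288.
cos θ = (u·v)/(|u||v|) = 12/√288 ≈ 0.7071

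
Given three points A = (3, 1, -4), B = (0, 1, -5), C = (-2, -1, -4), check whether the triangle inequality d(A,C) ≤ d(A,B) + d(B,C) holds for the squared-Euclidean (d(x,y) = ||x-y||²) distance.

d(A,B) = 3² + 0² + 1² = 10, d(B,C) = 2² + 2² + 1² = 9, d(A,C) = 5² + 2² + 0² = 29.
d(A,C) = 29 > 10 + 9 = 19. Triangle inequality is VIOLATED. (Squared-Euclidean is not a metric — this is a counterexample.)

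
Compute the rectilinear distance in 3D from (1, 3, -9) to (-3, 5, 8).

Σ|x_i - y_i| = |1 - (-3)| + |3 - 5| + |-9 - 8| = 4 + 2 + 17 = 23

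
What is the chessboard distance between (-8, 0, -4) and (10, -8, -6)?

max(|x_i - y_i|) = max(|-8 - 10|, |0 - (-8)|, |-4 - (-6)|) = max(18, 8, 2) = 18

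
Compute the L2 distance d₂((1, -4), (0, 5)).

√(Σ(x_i - y_i)²) = √((1 - 0)² + (-4 - 5)²)
= √(1² + (-9)²) = √(1 + 81) = √82 ≈ 9.0554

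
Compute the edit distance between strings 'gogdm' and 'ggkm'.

Let D[i][j] be the edit distance between the first i characters of 'gogdm' and the first j characters of 'ggkm', with D[i][0] = i, D[0][j] = j, and D[i][j] = D[i-1][j-1] if the characters match, else 1 + min(D[i-1][j], D[i][j-1], D[i-1][j-1]). Filling the table (rows: prefixes of 'gogdm', columns: prefixes of 'ggkm'):
     ε  g  g  k  m
  ε  0  1  2  3  4
  g  1  0  1  2  3
  o  2  1  1  2  3
  g  3  2  1  2  3
  d  4  3  2  2  3
  m  5  4  3  3  2
The bottom-right entry gives D[5][4] = 2, so no sequence of fewer than 2 edits works. Backtracking through the table gives one optimal edit sequence (2 edits):
  gogdm → ggdm (del o @2)
  ggdm → ggkm (sub d→k @3)
Edit distance = 2.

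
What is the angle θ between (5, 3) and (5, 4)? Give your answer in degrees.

With u = (5, 3), v = (5, 4):
u·v = 5·5 + 3·4 = 25 + 12 = 37.
|u| = √(5² + 3²) = √34, |v| = √(5² + 4²) = √41, so |u||v| = √(34·41) = √1394.
cos θ = (u·v)/(|u||v|) = 37/√1394 ≈ 0.990992
θ = arccos(0.990992) ≈ 7.7°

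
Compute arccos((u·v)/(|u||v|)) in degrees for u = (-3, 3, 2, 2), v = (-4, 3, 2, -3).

With u = (-3, 3, 2, 2), v = (-4, 3, 2, -3):
u·v = (-3)·(-4) + 3·3 + 2·2 + 2·(-3) = 12 + 9 + 4 + (-6) = 19.
|u| = √((-3)² + 3² + 2² + 2²) = √26, |v| = √((-4)² + 3² + 2² + (-3)²) = √38, so |u||v| = √(26·38) = √988.
cos θ = (u·v)/(|u||v|) = 19/√988 ≈ 0.604471
θ = arccos(0.604471) ≈ 52.81°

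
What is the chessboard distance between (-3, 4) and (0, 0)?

max(|x_i - y_i|) = max(|-3 - 0|, |4 - 0|) = max(3, 4) = 4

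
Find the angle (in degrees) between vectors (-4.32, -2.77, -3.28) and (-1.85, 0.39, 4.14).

With u = (-4.32, -2.77, -3.28), v = (-1.85, 0.39, 4.14):
u·v = (-4.32)·(-1.85) + (-2.77)·0.39 + (-3.28)·4.14 = 7.992 + (-1.0803) + (-13.5792) = -6.6675.
|u| = √((-4.32)² + (-2.77)² + (-3.28)²) = √(18.6624 + 7.6729 + 10.7584) = √37.0937, |v| = √((-1.85)² + 0.39² + 4.14²) = √(3.4225 + 0.1521 + 17.1396) = √20.7142.
cos θ = (u·v)/(|u||v|) = -6.6675/(√37.0937·√20.7142) ≈ -0.240535
θ = arccos(-0.240535) ≈ 103.92°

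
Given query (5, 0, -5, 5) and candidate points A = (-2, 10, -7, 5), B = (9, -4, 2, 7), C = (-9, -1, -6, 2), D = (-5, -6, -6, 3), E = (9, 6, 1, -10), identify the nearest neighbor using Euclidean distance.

Distances: d(A) ≈ 12.3693, d(B) ≈ 9.2195, d(C) ≈ 14.3875, d(D) ≈ 11.8743, d(E) ≈ 17.6918. Nearest: B = (9, -4, 2, 7) with distance 9.2195.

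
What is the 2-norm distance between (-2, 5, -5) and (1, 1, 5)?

(Σ|x_i - y_i|^2)^(1/2) = (|-2 - 1|^2 + |5 - 1|^2 + |-5 - 5|^2)^(1/2)
= (3^2 + 4^2 + 10^2)^(1/2) = (9 + 16 + 100)^(1/2) = (125)^(1/2) ≈ 11.1803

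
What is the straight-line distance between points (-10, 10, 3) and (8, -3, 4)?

√(Σ(x_i - y_i)²) = √((-10 - 8)² + (10 - (-3))² + (3 - 4)²)
= √((-18)² + 13² + (-1)²) = √(324 + 169 + 1) = √494 ≈ 22.2261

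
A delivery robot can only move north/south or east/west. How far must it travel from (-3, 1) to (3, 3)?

Σ|x_i - y_i| = |-3 - 3| + |1 - 3| = 6 + 2 = 8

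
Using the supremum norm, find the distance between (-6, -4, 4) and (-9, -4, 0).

max(|x_i - y_i|) = max(|-6 - (-9)|, |-4 - (-4)|, |4 - 0|) = max(3, 0, 4) = 4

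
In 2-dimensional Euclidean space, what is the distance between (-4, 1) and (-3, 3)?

√(Σ(x_i - y_i)²) = √((-4 - (-3))² + (1 - 3)²)
= √((-1)² + (-2)²) = √(1 + 4) = √5 ≈ 2.2361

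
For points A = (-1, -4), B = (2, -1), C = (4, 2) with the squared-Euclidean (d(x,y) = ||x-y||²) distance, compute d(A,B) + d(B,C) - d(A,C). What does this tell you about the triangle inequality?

d(A,B) = 3² + 3² = 18, d(B,C) = 2² + 3² = 13, d(A,C) = 5² + 6² = 61.
d(A,B) + d(B,C) - d(A,C) = 18 + 13 - 61 = 31 - 61 = -30. This is < 0, so the triangle inequality FAILS for these points (squared-Euclidean is not a metric).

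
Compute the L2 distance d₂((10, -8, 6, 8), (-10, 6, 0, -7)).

√(Σ(x_i - y_i)²) = √((10 - (-10))² + (-8 - 6)² + (6 - 0)² + (8 - (-7))²)
= √(20² + (-14)² + 6² + 15²) = √(400 + 196 + 36 + 225) = √857 ≈ 29.2746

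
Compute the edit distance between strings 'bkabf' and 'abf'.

Let D[i][j] be the edit distance between the first i characters of 'bkabf' and the first j characters of 'abf', with D[i][0] = i, D[0][j] = j, and D[i][j] = D[i-1][j-1] if the characters match, else 1 + min(D[i-1][j], D[i][j-1], D[i-1][j-1]). Filling the table (rows: prefixes of 'bkabf', columns: prefixes of 'abf'):
     ε  a  b  f
  ε  0  1  2  3
  b  1  1  1  2
  k  2  2  2  2
  a  3  2  3  3
  b  4  3  2  3
  f  5  4  3  2
The bottom-right entry gives D[5][3] = 2, so no sequence of fewer than 2 edits works. Backtracking through the table gives one optimal edit sequence (2 edits):
  bkabf → kabf (del b @1)
  kabf → abf (del k @1)
Edit distance = 2.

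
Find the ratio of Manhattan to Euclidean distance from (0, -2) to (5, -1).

L1 = |0 - 5| + |-2 - (-1)| = 5 + 1 = 6
L2 = √(5² + 1²) = √26 ≈ 5.099
L1 ≥ L2 always (equality iff movement is along one axis); L1 > L2 here.
Ratio L1/L2 = 6/√26 ≈ 1.1767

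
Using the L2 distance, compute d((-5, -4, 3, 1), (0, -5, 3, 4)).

(Σ|x_i - y_i|^2)^(1/2) = (|-5 - 0|^2 + |-4 - (-5)|^2 + |3 - 3|^2 + |1 - 4|^2)^(1/2)
= (5^2 + 1^2 + 0^2 + 3^2)^(1/2) = (25 + 1 + 0 + 9)^(1/2) = (35)^(1/2) ≈ 5.9161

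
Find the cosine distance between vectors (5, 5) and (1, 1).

With u = (5, 5), v = (1, 1):
u·v = 5·1 + 5·1 = 5 + 5 = 10.
|u| = √(5² + 5²) = √50, |v| = √(1² + 1²) = √2, so |u||v| = √(50·2) = √100 = 10.
cos θ = (u·v)/(|u||v|) = 10/10 = 1
Cosine distance = 1 - cos θ = 1 - 1 = 0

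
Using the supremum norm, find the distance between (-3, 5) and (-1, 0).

max(|x_i - y_i|) = max(|-3 - (-1)|, |5 - 0|) = max(2, 5) = 5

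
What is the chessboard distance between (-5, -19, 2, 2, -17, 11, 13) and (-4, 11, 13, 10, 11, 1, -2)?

max(|x_i - y_i|) = max(|-5 - (-4)|, |-19 - 11|, |2 - 13|, |2 - 10|, |-17 - 11|, |11 - 1|, |13 - (-2)|) = max(1, 30, 11, 8, 28, 10, 15) = 30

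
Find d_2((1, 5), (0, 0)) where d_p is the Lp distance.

(Σ|x_i - y_i|^2)^(1/2) = (|1 - 0|^2 + |5 - 0|^2)^(1/2)
= (1^2 + 5^2)^(1/2) = (1 + 25)^(1/2) = (26)^(1/2) ≈ 5.099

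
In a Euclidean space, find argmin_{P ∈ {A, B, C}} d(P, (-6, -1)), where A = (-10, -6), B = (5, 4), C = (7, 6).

Distances: d(A) ≈ 6.4031, d(B) ≈ 12.083, d(C) ≈ 14.7648. Nearest: A = (-10, -6) with distance 6.4031.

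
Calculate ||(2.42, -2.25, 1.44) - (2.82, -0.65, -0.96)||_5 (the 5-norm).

(Σ|x_i - y_i|^5)^(1/5) = (|2.42 - 2.82|^5 + |-2.25 - (-0.65)|^5 + |1.44 - (-0.96)|^5)^(1/5)
= (0.4^5 + 1.6^5 + 2.4^5)^(1/5) ≈ (0.0102 + 10.4858 + 79.6262)^(1/5) = (90.1222)^(1/5) ≈ 2.4602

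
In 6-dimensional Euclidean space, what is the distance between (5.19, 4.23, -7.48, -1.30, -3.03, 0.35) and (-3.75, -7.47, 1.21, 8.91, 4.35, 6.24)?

√(Σ(x_i - y_i)²) = √((5.19 - (-3.75))² + (4.23 - (-7.47))² + (-7.48 - 1.21)² + (-1.3 - 8.91)² + (-3.03 - 4.35)² + (0.35 - 6.24)²)
= √(8.94² + 11.7² + (-8.69)² + (-10.21)² + (-7.38)² + (-5.89)²) = √(79.9236 + 136.89 + 75.5161 + 104.2441 + 54.4644 + 34.6921) = √485.7303 ≈ 22.0393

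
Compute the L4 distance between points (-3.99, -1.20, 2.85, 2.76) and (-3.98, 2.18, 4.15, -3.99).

(Σ|x_i - y_i|^4)^(1/4) = (|-3.99 - (-3.98)|^4 + |-1.2 - 2.18|^4 + |2.85 - 4.15|^4 + |2.76 - (-3.99)|^4)^(1/4)
= (0.01^4 + 3.38^4 + 1.3^4 + 6.75^4)^(1/4) ≈ (0 + 130.5169 + 2.8561 + 2075.9414)^(1/4) = (2209.3144)^(1/4) ≈ 6.8559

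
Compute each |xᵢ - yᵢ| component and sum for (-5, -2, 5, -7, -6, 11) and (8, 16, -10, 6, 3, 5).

Σ|x_i - y_i| = |-5 - 8| + |-2 - 16| + |5 - (-10)| + |-7 - 6| + |-6 - 3| + |11 - 5| = 13 + 18 + 15 + 13 + 9 + 6 = 74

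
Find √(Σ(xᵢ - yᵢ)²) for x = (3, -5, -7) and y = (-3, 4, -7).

√(Σ(x_i - y_i)²) = √((3 - (-3))² + (-5 - 4)² + (-7 - (-7))²)
= √(6² + (-9)² + 0²) = √(36 + 81 + 0) = √117 ≈ 10.8167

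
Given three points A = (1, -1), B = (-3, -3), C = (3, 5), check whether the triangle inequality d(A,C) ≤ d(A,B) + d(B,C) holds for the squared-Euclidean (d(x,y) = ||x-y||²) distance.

d(A,B) = 4² + 2² = 20, d(B,C) = 6² + 8² = 100, d(A,C) = 2² + 6² = 40.
d(A,C) = 40 ≤ 20 + 100 = 120. Triangle inequality is satisfied.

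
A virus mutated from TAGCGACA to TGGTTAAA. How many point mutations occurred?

Differing positions: 2, 4, 5, 7. Hamming distance = 4.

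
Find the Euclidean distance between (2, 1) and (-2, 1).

√(Σ(x_i - y_i)²) = √((2 - (-2))² + (1 - 1)²)
= √(4² + 0²) = √(16 + 0) = √16 = 4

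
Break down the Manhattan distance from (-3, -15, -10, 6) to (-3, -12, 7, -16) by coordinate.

Σ|x_i - y_i| = |-3 - (-3)| + |-15 - (-12)| + |-10 - 7| + |6 - (-16)| = 0 + 3 + 17 + 22 = 42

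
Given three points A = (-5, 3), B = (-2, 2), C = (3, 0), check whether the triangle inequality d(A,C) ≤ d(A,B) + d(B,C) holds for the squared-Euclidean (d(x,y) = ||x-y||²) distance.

d(A,B) = 3² + 1² = 10, d(B,C) = 5² + 2² = 29, d(A,C) = 8² + 3² = 73.
d(A,C) = 73 > 10 + 29 = 39. Triangle inequality is VIOLATED. (Squared-Euclidean is not a metric — this is a counterexample.)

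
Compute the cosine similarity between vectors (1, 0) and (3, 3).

With u = (1, 0), v = (3, 3):
u·v = 1·3 + 0·3 = 3 + 0 = 3.
|u| = √(1² + 0²) = √1, |v| = √(3² + 3²) = √18, so |u||v| = √(1·18) = √18.
cos θ = (u·v)/(|u||v|) = 3/√18 ≈ 0.7071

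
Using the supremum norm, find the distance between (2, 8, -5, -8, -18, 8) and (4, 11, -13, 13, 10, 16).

max(|x_i - y_i|) = max(|2 - 4|, |8 - 11|, |-5 - (-13)|, |-8 - 13|, |-18 - 10|, |8 - 16|) = max(2, 3, 8, 21, 28, 8) = 28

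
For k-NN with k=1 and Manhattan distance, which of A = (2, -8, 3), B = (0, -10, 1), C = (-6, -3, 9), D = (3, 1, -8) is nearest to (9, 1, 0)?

Distances: d(A) = 19, d(B) = 21, d(C) = 28, d(D) = 14. Nearest: D = (3, 1, -8) with distance 14.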